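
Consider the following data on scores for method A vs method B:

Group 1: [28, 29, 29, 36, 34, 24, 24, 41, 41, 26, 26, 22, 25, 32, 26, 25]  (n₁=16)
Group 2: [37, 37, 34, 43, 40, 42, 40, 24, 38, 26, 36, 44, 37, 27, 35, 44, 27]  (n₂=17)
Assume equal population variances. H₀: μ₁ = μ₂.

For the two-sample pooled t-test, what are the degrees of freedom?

degrees of freedom = 31

df = n₁ + n₂ − 2 = 16 + 17 − 2 = 31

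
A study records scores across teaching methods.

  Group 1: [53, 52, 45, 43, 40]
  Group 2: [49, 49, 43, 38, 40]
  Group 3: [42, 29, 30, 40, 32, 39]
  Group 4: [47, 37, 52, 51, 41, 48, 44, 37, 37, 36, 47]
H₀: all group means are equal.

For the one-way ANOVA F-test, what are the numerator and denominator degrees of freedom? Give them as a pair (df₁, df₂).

degrees of freedom = [3, 23]

k = 4 groups, N = 27 total
df = (k−1, N−k) = (4−1, 27−4) = (3, 23)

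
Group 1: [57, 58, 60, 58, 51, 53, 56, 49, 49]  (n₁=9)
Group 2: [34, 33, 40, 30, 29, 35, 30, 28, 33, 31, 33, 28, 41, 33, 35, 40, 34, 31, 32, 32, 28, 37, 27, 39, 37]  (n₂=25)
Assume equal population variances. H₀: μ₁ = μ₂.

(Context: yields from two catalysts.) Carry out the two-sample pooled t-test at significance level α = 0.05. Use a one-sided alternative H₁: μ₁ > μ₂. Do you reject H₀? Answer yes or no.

reject H₀: yes

x̄₁=54.556, s₁=4.157, n₁=9
x̄₂=33.200, s₂=4.052, n₂=25
s_p² = [8·4.157² + 24·4.052²]/32 = 16.6319
SE = √(s_p²·(1/9+1/25)) = 1.5853
t = (54.556−33.200)/1.5853 = 13.4707
df = 32
p-value (one-sided, H₁ greater) = 0.00000
At α=0.05: p < α → reject H₀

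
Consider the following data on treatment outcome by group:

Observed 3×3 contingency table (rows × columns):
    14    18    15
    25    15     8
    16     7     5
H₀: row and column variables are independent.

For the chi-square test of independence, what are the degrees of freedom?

degrees of freedom = 4

df = (r−1)(c−1) = (3−1)·(3−1) = 4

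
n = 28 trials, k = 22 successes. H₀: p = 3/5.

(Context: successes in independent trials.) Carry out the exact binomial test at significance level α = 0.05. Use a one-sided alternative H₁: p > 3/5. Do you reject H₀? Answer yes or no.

reject H₀: yes

Exact binomial: n=28, k=22, p₀=3/5=0.6000
P(X≥22) from Σ C(n,i)·p₀^i·(1−p₀)^(n−i)
p-value (one-sided, H₁ greater) = 0.03145
At α=0.05: p < α → reject H₀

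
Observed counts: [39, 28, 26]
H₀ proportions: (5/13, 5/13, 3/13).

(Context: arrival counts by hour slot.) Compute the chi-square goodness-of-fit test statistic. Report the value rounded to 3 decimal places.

test statistic = 2.939

n = 93; E_i = n·p_i = [35.77, 35.77, 21.46]
χ² = (39−35.77)²/35.77 + (28−35.77)²/35.77 + (26−21.46)²/21.46 = 2.9391
df = 2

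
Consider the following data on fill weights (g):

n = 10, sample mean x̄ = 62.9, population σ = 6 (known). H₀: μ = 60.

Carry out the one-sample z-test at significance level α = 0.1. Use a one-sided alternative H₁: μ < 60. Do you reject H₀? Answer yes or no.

SE = σ/√n = 6/√10 = 1.8974
z = (x̄−μ₀)/SE = (62.9−60)/1.8974 = 1.5284
p-value (one-sided, H₁ less) = 0.93680
At α=0.1: p ≥ α → fail to reject H₀

reject H₀: no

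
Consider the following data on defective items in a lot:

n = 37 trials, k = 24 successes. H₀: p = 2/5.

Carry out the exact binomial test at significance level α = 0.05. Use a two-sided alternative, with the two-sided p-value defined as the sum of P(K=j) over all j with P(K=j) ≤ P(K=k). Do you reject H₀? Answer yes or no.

Exact binomial: n=37, k=24, p₀=2/5=0.4000
P(X=j) = C(n,j)·p₀^j·(1−p₀)^(n−j); p = Σ P(X=j) over j with P(X=j) ≤ P(X=24)
p-value (two-sided) = 0.00367
At α=0.05: p < α → reject H₀

reject H₀: yes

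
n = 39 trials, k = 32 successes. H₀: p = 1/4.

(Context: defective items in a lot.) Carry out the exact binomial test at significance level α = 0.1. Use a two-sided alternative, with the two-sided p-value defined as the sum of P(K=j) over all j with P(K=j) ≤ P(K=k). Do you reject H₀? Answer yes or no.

reject H₀: yes

Exact binomial: n=39, k=32, p₀=1/4=0.2500
P(X=j) = C(n,j)·p₀^j·(1−p₀)^(n−j); p = Σ P(X=j) over j with P(X=j) ≤ P(X=32)
p-value (two-sided) = 0.00000
At α=0.1: p < α → reject H₀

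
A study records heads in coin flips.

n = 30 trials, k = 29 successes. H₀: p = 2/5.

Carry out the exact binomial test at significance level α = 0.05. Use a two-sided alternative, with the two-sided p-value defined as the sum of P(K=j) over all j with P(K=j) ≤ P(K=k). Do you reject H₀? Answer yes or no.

reject H₀: yes

Exact binomial: n=30, k=29, p₀=2/5=0.4000
P(X=j) = C(n,j)·p₀^j·(1−p₀)^(n−j); p = Σ P(X=j) over j with P(X=j) ≤ P(X=29)
p-value (two-sided) = 0.00000
At α=0.05: p < α → reject H₀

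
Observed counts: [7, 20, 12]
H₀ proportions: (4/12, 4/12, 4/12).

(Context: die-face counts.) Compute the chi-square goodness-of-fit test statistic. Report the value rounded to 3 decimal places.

n = 39; E_i = n·p_i = [13.00, 13.00, 13.00]
χ² = (7−13.00)²/13.00 + (20−13.00)²/13.00 + (12−13.00)²/13.00 = 6.6154
df = 2

test statistic = 6.615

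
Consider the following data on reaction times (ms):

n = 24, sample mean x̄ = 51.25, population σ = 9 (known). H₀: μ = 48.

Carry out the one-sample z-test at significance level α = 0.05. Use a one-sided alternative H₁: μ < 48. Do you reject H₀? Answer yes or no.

SE = σ/√n = 9/√24 = 1.8371
z = (x̄−μ₀)/SE = (51.25−48)/1.8371 = 1.7691
p-value (one-sided, H₁ less) = 0.96156
At α=0.05: p ≥ α → fail to reject H₀

reject H₀: no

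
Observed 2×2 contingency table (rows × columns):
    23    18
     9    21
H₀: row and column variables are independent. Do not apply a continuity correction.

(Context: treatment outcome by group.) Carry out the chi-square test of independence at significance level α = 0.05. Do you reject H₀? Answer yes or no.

Row totals [41, 30], col totals [32, 39], n=71
χ² = (23−18.48)²/18.48 + (18−22.52)²/22.52 + (9−13.52)²/13.52 + (21−16.48)²/16.48 = 4.7659
df = 1
p-value (upper-tail) = 0.02903
At α=0.05: p < α → reject H₀

reject H₀: yes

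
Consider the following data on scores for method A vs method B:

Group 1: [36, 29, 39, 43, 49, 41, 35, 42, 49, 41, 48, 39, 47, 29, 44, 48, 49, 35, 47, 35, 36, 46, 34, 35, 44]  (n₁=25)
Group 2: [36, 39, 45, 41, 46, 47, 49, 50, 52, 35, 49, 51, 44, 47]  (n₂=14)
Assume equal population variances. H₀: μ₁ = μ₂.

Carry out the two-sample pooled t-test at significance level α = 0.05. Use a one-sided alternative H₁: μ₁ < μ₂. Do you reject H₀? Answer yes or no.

reject H₀: yes

x̄₁=40.800, s₁=6.285, n₁=25
x̄₂=45.071, s₂=5.441, n₂=14
s_p² = [24·6.285² + 13·5.441²]/37 = 36.0251
SE = √(s_p²·(1/25+1/14)) = 2.0036
t = (40.800−45.071)/2.0036 = -2.1319
df = 37
p-value (one-sided, H₁ less) = 0.01986
At α=0.05: p < α → reject H₀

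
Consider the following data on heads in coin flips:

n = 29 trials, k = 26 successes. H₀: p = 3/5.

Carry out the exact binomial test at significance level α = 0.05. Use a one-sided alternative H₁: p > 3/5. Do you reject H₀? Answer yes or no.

reject H₀: yes

Exact binomial: n=29, k=26, p₀=3/5=0.6000
P(X≥26) from Σ C(n,i)·p₀^i·(1−p₀)^(n−i)
p-value (one-sided, H₁ greater) = 0.00047
At α=0.05: p < α → reject H₀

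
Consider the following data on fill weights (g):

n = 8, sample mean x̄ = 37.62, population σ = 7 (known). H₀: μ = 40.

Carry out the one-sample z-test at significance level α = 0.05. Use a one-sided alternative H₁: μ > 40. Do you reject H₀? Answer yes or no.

SE = σ/√n = 7/√8 = 2.4749
z = (x̄−μ₀)/SE = (37.62−40)/2.4749 = -0.9617
p-value (one-sided, H₁ greater) = 0.83189
At α=0.05: p ≥ α → fail to reject H₀

reject H₀: no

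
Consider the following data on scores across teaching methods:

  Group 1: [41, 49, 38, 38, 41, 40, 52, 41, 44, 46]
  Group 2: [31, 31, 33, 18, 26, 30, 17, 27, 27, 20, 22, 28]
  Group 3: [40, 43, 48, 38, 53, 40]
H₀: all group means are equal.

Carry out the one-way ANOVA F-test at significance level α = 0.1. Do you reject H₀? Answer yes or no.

Group means [43.00, 25.83, 43.67], grand mean 35.786
SSB = Σnᵢ(x̄ᵢ−x̄)² = 2081.714; SSW = ΣΣ(x−x̄ᵢ)² = 681.000
MSB = 2081.714/2 = 1040.8571; MSW = 681.000/25 = 27.2400
F = MSB/MSW = 38.2106
df = (2, 25)
p-value (upper-tail) = 0.00000
At α=0.1: p < α → reject H₀

reject H₀: yes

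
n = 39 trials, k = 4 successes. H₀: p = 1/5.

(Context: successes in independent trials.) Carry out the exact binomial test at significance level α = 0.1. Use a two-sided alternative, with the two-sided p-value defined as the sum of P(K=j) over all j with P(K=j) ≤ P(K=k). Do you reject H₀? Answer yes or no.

Exact binomial: n=39, k=4, p₀=1/5=0.2000
P(X=j) = C(n,j)·p₀^j·(1−p₀)^(n−j); p = Σ P(X=j) over j with P(X=j) ≤ P(X=4)
p-value (two-sided) = 0.16082
At α=0.1: p ≥ α → fail to reject H₀

reject H₀: no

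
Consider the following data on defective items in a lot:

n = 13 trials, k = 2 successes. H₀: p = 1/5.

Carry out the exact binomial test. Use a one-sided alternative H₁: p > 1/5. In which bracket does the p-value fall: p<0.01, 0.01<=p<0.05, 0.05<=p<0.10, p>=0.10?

p-value bracket: p>=0.10

Exact binomial: n=13, k=2, p₀=1/5=0.2000
P(X≥2) from Σ C(n,i)·p₀^i·(1−p₀)^(n−i)
p-value (one-sided, H₁ greater) = 0.76635
→ bracket: p>=0.10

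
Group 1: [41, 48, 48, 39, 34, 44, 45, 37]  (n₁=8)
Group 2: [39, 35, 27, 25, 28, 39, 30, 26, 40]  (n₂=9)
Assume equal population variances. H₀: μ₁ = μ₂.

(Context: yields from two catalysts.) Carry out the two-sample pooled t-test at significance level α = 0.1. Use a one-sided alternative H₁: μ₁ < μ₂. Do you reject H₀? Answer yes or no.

x̄₁=42.000, s₁=5.127, n₁=8
x̄₂=32.111, s₂=6.133, n₂=9
s_p² = [7·5.127² + 8·6.133²]/15 = 32.3259
SE = √(s_p²·(1/8+1/9)) = 2.7627
t = (42.000−32.111)/2.7627 = 3.5794
df = 15
p-value (one-sided, H₁ less) = 0.99863
At α=0.1: p ≥ α → fail to reject H₀

reject H₀: no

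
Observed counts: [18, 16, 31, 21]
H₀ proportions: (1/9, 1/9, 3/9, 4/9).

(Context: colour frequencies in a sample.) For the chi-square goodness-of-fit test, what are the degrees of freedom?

degrees of freedom = 3

df = k − 1 = 4 − 1 = 3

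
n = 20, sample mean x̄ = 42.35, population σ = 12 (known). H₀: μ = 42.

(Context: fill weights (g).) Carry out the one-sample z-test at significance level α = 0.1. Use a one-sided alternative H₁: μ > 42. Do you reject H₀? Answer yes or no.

SE = σ/√n = 12/√20 = 2.6833
z = (x̄−μ₀)/SE = (42.35−42)/2.6833 = 0.1304
p-value (one-sided, H₁ greater) = 0.44811
At α=0.1: p ≥ α → fail to reject H₀

reject H₀: no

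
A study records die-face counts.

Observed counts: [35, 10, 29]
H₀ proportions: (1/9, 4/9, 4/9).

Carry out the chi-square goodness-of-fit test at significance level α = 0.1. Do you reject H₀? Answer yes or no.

reject H₀: yes

n = 74; E_i = n·p_i = [8.22, 32.89, 32.89]
χ² = (35−8.22)²/8.22 + (10−32.89)²/32.89 + (29−32.89)²/32.89 = 103.5980
df = 2
p-value (upper-tail) = 0.00000
At α=0.1: p < α → reject H₀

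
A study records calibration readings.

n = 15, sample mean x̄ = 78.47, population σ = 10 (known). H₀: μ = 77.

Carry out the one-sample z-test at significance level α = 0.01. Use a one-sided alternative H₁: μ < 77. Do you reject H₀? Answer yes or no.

reject H₀: no

SE = σ/√n = 10/√15 = 2.5820
z = (x̄−μ₀)/SE = (78.47−77)/2.5820 = 0.5693
p-value (one-sided, H₁ less) = 0.71543
At α=0.01: p ≥ α → fail to reject H₀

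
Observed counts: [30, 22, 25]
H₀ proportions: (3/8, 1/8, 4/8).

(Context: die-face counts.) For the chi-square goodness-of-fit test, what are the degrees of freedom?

df = k − 1 = 3 − 1 = 2

degrees of freedom = 2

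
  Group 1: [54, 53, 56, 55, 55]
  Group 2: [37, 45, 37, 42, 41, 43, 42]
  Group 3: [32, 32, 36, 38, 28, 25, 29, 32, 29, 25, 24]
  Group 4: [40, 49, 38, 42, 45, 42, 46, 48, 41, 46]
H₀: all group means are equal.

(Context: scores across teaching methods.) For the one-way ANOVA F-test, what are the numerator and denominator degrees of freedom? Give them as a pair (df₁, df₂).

k = 4 groups, N = 33 total
df = (k−1, N−k) = (4−1, 33−4) = (3, 29)

degrees of freedom = [3, 29]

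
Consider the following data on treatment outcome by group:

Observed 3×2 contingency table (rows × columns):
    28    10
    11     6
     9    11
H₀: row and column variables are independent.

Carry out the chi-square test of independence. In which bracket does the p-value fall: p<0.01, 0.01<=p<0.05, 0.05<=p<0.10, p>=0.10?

p-value bracket: 0.05<=p<0.10

Row totals [38, 17, 20], col totals [48, 27], n=75
χ² = (28−24.32)²/24.32 + (10−13.68)²/13.68 + (11−10.88)²/10.88 + (6−6.12)²/6.12 + (9−12.80)²/12.80 + (11−7.20)²/7.20 = 4.6841
df = 2
p-value (upper-tail) = 0.09613
→ bracket: 0.05<=p<0.10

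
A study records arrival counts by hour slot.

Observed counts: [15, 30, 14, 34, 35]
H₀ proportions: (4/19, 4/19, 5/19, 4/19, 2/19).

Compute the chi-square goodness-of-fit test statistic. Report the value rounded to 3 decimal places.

n = 128; E_i = n·p_i = [26.95, 26.95, 33.68, 26.95, 13.47]
χ² = (15−26.95)²/26.95 + (30−26.95)²/26.95 + (14−33.68)²/33.68 + (34−26.95)²/26.95 + (35−13.47)²/13.47 = 53.3832
df = 4

test statistic = 53.383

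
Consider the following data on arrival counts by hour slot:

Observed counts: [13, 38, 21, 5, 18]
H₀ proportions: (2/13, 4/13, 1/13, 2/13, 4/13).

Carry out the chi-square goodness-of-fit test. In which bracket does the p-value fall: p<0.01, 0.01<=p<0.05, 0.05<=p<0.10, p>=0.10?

p-value bracket: p<0.01

n = 95; E_i = n·p_i = [14.62, 29.23, 7.31, 14.62, 29.23]
χ² = (13−14.62)²/14.62 + (38−29.23)²/29.23 + (21−7.31)²/7.31 + (5−14.62)²/14.62 + (18−29.23)²/29.23 = 39.1053
df = 4
p-value (upper-tail) = 0.00000
→ bracket: p<0.01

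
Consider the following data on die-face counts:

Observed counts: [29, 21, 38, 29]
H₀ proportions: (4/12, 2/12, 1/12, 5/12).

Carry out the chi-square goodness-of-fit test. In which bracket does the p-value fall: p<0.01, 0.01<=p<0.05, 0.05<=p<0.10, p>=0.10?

p-value bracket: p<0.01

n = 117; E_i = n·p_i = [39.00, 19.50, 9.75, 48.75]
χ² = (29−39.00)²/39.00 + (21−19.50)²/19.50 + (38−9.75)²/9.75 + (29−48.75)²/48.75 = 92.5333
df = 3
p-value (upper-tail) = 0.00000
→ bracket: p<0.01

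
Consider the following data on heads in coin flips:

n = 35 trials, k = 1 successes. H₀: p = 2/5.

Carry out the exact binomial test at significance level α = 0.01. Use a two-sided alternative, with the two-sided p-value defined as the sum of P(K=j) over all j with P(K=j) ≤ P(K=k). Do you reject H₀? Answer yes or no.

reject H₀: yes

Exact binomial: n=35, k=1, p₀=2/5=0.4000
P(X=j) = C(n,j)·p₀^j·(1−p₀)^(n−j); p = Σ P(X=j) over j with P(X=j) ≤ P(X=1)
p-value (two-sided) = 0.00000
At α=0.01: p < α → reject H₀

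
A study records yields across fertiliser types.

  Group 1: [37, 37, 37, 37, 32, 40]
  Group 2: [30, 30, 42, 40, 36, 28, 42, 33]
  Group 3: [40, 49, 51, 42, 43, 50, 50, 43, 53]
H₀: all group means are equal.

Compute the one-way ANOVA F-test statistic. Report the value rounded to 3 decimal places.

test statistic = 15.237

Group means [36.67, 35.12, 46.78], grand mean 40.087
SSB = Σnᵢ(x̄ᵢ−x̄)² = 670.062; SSW = ΣΣ(x−x̄ᵢ)² = 439.764
MSB = 670.062/2 = 335.0311; MSW = 439.764/20 = 21.9882
F = MSB/MSW = 15.2369
df = (2, 20)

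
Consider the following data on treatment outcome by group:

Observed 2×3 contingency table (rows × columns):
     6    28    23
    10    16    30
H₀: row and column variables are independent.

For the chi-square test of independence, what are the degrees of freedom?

degrees of freedom = 2

df = (r−1)(c−1) = (2−1)·(3−1) = 2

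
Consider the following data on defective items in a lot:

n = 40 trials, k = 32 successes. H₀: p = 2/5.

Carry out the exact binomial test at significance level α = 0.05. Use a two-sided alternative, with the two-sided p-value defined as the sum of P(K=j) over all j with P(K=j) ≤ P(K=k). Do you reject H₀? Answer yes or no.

reject H₀: yes

Exact binomial: n=40, k=32, p₀=2/5=0.4000
P(X=j) = C(n,j)·p₀^j·(1−p₀)^(n−j); p = Σ P(X=j) over j with P(X=j) ≤ P(X=32)
p-value (two-sided) = 0.00000
At α=0.05: p < α → reject H₀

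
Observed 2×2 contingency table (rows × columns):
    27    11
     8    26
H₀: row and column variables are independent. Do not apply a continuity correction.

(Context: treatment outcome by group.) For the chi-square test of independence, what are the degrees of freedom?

degrees of freedom = 1

df = (r−1)(c−1) = (2−1)·(2−1) = 1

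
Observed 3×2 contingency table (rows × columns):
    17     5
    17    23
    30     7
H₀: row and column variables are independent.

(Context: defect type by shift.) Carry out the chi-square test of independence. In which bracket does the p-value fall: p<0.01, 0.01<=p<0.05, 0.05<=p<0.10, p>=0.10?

p-value bracket: p<0.01

Row totals [22, 40, 37], col totals [64, 35], n=99
χ² = (17−14.22)²/14.22 + (5−7.78)²/7.78 + (17−25.86)²/25.86 + (23−14.14)²/14.14 + (30−23.92)²/23.92 + (7−13.08)²/13.08 = 14.4913
df = 2
p-value (upper-tail) = 0.00071
→ bracket: p<0.01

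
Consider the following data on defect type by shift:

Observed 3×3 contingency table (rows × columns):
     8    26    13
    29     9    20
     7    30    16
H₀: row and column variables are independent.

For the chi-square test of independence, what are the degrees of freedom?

degrees of freedom = 4

df = (r−1)(c−1) = (3−1)·(3−1) = 4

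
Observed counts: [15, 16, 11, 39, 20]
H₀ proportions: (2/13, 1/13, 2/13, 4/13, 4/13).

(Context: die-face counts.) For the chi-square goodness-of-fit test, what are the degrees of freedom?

degrees of freedom = 4

df = k − 1 = 5 − 1 = 4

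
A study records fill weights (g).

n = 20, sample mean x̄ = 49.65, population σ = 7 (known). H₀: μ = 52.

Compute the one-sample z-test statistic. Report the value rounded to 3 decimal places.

SE = σ/√n = 7/√20 = 1.5652
z = (x̄−μ₀)/SE = (49.65−52)/1.5652 = -1.5014

test statistic = -1.501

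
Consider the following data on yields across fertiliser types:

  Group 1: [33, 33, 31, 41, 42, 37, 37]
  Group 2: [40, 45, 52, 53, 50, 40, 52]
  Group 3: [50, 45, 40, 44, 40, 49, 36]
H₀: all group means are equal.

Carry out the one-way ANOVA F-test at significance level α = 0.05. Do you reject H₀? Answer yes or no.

reject H₀: yes

Group means [36.29, 47.43, 43.43], grand mean 42.381
SSB = Σnᵢ(x̄ᵢ−x̄)² = 446.095; SSW = ΣΣ(x−x̄ᵢ)² = 456.857
MSB = 446.095/2 = 223.0476; MSW = 456.857/18 = 25.3810
F = MSB/MSW = 8.7880
df = (2, 18)
p-value (upper-tail) = 0.00217
At α=0.05: p < α → reject H₀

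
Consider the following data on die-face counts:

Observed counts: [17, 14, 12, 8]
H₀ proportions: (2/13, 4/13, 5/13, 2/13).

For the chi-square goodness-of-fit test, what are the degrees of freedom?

df = k − 1 = 4 − 1 = 3

degrees of freedom = 3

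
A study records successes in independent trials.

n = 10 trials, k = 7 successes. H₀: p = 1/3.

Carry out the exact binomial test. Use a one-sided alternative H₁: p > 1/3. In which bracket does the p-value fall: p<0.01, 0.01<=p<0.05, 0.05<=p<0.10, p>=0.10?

p-value bracket: 0.01<=p<0.05

Exact binomial: n=10, k=7, p₀=1/3=0.3333
P(X≥7) from Σ C(n,i)·p₀^i·(1−p₀)^(n−i)
p-value (one-sided, H₁ greater) = 0.01966
→ bracket: 0.01<=p<0.05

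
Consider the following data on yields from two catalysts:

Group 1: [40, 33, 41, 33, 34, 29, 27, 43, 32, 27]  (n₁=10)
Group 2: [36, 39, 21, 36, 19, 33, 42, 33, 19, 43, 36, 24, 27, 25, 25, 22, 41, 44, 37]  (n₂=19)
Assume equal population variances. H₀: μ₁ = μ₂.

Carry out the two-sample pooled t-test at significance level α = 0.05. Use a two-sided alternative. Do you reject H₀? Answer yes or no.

x̄₁=33.900, s₁=5.724, n₁=10
x̄₂=31.684, s₂=8.544, n₂=19
s_p² = [9·5.724² + 18·8.544²]/27 = 59.5928
SE = √(s_p²·(1/10+1/19)) = 3.0159
t = (33.900−31.684)/3.0159 = 0.7347
df = 27
p-value (two-sided) = 0.46886
At α=0.05: p ≥ α → fail to reject H₀

reject H₀: no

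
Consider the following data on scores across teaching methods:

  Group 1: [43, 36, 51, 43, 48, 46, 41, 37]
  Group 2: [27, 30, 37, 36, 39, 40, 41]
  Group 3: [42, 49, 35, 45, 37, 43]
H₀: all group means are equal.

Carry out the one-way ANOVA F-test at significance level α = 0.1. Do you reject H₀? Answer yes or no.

Group means [43.12, 35.71, 41.83], grand mean 40.286
SSB = Σnᵢ(x̄ᵢ−x̄)² = 225.149; SSW = ΣΣ(x−x̄ᵢ)² = 487.137
MSB = 225.149/2 = 112.5744; MSW = 487.137/18 = 27.0632
F = MSB/MSW = 4.1597
df = (2, 18)
p-value (upper-tail) = 0.03273
At α=0.1: p < α → reject H₀

reject H₀: yes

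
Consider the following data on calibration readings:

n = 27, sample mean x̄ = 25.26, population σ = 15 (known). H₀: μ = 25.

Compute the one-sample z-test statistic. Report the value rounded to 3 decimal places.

SE = σ/√n = 15/√27 = 2.8868
z = (x̄−μ₀)/SE = (25.26−25)/2.8868 = 0.0901

test statistic = 0.090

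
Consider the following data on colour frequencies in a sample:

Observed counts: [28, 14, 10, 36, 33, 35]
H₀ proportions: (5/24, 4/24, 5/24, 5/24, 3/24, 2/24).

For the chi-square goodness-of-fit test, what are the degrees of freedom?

degrees of freedom = 5

df = k − 1 = 6 − 1 = 5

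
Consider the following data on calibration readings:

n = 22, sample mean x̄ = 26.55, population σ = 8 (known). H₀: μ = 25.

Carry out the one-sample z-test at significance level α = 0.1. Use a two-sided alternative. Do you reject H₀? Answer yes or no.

SE = σ/√n = 8/√22 = 1.7056
z = (x̄−μ₀)/SE = (26.55−25)/1.7056 = 0.9088
p-value (two-sided) = 0.36347
At α=0.1: p ≥ α → fail to reject H₀

reject H₀: no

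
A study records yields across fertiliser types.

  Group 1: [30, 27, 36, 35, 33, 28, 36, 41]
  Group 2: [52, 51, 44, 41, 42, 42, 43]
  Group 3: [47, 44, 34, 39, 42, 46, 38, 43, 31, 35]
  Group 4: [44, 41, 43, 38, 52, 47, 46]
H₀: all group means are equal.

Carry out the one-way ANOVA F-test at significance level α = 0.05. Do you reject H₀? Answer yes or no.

reject H₀: yes

Group means [33.25, 45.00, 39.90, 44.43], grand mean 40.344
SSB = Σnᵢ(x̄ᵢ−x̄)² = 673.104; SSW = ΣΣ(x−x̄ᵢ)² = 662.114
MSB = 673.104/3 = 224.3682; MSW = 662.114/28 = 23.6469
F = MSB/MSW = 9.4883
df = (3, 28)
p-value (upper-tail) = 0.00017
At α=0.05: p < α → reject H₀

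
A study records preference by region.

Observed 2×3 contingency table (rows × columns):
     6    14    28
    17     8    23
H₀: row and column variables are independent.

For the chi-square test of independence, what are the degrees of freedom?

degrees of freedom = 2

df = (r−1)(c−1) = (2−1)·(3−1) = 2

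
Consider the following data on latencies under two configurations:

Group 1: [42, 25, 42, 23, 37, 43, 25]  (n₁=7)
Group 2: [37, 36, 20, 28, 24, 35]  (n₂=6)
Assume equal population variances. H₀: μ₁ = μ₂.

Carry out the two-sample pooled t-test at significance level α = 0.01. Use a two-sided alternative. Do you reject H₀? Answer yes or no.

reject H₀: no

x̄₁=33.857, s₁=9.137, n₁=7
x̄₂=30.000, s₂=7.071, n₂=6
s_p² = [6·9.137² + 5·7.071²]/11 = 68.2597
SE = √(s_p²·(1/7+1/6)) = 4.5965
t = (33.857−30.000)/4.5965 = 0.8391
df = 11
p-value (two-sided) = 0.41925
At α=0.01: p ≥ α → fail to reject H₀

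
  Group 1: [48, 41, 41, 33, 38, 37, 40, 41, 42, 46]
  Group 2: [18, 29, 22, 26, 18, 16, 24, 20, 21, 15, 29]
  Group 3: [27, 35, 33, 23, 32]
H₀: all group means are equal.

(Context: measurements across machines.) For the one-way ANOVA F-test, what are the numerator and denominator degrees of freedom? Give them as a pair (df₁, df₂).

degrees of freedom = [2, 23]

k = 3 groups, N = 26 total
df = (k−1, N−k) = (3−1, 26−3) = (2, 23)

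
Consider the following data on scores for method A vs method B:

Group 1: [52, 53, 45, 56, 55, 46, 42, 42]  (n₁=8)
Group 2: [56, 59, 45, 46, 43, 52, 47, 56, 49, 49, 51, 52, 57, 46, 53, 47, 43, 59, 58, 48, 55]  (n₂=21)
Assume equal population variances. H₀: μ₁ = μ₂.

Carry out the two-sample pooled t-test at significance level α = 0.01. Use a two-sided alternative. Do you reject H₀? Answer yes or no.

x̄₁=48.875, s₁=5.768, n₁=8
x̄₂=51.000, s₂=5.235, n₂=21
s_p² = [7·5.768² + 20·5.235²]/27 = 28.9213
SE = √(s_p²·(1/8+1/21)) = 2.2344
t = (48.875−51.000)/2.2344 = -0.9511
df = 27
p-value (two-sided) = 0.35001
At α=0.01: p ≥ α → fail to reject H₀

reject H₀: no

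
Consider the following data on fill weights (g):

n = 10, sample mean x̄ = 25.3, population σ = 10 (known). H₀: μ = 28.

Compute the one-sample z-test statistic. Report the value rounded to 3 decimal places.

SE = σ/√n = 10/√10 = 3.1623
z = (x̄−μ₀)/SE = (25.3−28)/3.1623 = -0.8538

test statistic = -0.854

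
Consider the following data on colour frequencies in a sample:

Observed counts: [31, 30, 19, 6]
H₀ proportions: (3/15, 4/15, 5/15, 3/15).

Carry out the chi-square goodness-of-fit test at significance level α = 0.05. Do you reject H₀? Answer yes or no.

reject H₀: yes

n = 86; E_i = n·p_i = [17.20, 22.93, 28.67, 17.20]
χ² = (31−17.20)²/17.20 + (30−22.93)²/22.93 + (19−28.67)²/28.67 + (6−17.20)²/17.20 = 23.8023
df = 3
p-value (upper-tail) = 0.00003
At α=0.05: p < α → reject H₀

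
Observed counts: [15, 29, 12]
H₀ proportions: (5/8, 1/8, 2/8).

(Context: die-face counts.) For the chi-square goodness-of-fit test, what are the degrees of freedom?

df = k − 1 = 3 − 1 = 2

degrees of freedom = 2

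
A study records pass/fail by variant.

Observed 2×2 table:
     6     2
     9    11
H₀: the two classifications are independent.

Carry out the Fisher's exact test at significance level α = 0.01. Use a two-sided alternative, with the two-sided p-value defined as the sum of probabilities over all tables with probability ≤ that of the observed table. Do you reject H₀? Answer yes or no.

Margins: r₁=8, r₂=20, c₁=15, c₂=13, n=28
p_obs = C(8,6)·C(20,9)/C(28,15); sum pmf over tables with pmf ≤ p_obs
p-value (two-sided) = 0.22126
At α=0.01: p ≥ α → fail to reject H₀

reject H₀: no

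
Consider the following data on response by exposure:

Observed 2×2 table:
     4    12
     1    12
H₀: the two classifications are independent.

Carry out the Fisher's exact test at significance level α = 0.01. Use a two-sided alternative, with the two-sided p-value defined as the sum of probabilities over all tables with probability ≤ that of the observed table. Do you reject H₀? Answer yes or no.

Margins: r₁=16, r₂=13, c₁=5, c₂=24, n=29
p_obs = C(16,4)·C(13,1)/C(29,5); sum pmf over tables with pmf ≤ p_obs
p-value (two-sided) = 0.34319
At α=0.01: p ≥ α → fail to reject H₀

reject H₀: no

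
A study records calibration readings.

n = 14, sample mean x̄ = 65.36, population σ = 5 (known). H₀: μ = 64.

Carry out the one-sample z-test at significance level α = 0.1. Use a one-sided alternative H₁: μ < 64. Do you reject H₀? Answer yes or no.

SE = σ/√n = 5/√14 = 1.3363
z = (x̄−μ₀)/SE = (65.36−64)/1.3363 = 1.0177
p-value (one-sided, H₁ less) = 0.84560
At α=0.1: p ≥ α → fail to reject H₀

reject H₀: no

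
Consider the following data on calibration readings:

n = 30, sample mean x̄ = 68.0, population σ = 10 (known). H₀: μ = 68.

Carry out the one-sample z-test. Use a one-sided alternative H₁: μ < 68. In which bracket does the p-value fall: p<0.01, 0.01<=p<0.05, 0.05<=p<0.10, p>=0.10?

p-value bracket: p>=0.10

SE = σ/√n = 10/√30 = 1.8257
z = (x̄−μ₀)/SE = (68.0−68)/1.8257 = 0.0000
p-value (one-sided, H₁ less) = 0.50000
→ bracket: p>=0.10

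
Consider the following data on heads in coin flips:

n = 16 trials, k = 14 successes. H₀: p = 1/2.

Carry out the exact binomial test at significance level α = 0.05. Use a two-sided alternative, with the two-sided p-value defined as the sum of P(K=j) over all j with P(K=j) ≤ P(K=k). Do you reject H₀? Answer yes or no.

Exact binomial: n=16, k=14, p₀=1/2=0.5000
P(X=j) = C(n,j)·p₀^j·(1−p₀)^(n−j); p = Σ P(X=j) over j with P(X=j) ≤ P(X=14)
p-value (two-sided) = 0.00418
At α=0.05: p < α → reject H₀

reject H₀: yes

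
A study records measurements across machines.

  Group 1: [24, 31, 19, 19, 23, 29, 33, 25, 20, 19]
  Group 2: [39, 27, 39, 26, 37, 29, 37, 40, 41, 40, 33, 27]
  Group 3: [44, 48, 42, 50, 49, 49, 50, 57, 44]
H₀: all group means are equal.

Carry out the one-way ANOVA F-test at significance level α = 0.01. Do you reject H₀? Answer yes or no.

reject H₀: yes

Group means [24.20, 34.58, 48.11], grand mean 35.161
SSB = Σnᵢ(x̄ᵢ−x̄)² = 2714.788; SSW = ΣΣ(x−x̄ᵢ)² = 779.406
MSB = 2714.788/2 = 1357.3940; MSW = 779.406/28 = 27.8359
F = MSB/MSW = 48.7641
df = (2, 28)
p-value (upper-tail) = 0.00000
At α=0.01: p < α → reject H₀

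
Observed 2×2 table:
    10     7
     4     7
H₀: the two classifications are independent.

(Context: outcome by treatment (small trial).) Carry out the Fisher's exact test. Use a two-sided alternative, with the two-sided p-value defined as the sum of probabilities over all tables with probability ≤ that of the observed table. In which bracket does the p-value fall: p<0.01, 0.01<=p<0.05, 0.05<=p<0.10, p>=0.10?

p-value bracket: p>=0.10

Margins: r₁=17, r₂=11, c₁=14, c₂=14, n=28
p_obs = C(17,10)·C(11,4)/C(28,14); sum pmf over tables with pmf ≤ p_obs
p-value (two-sided) = 0.44007
→ bracket: p>=0.10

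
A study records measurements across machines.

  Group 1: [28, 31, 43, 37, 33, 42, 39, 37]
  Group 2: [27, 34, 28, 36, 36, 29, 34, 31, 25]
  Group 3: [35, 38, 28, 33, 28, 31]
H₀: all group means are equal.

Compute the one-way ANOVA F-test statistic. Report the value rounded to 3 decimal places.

test statistic = 2.963

Group means [36.25, 31.11, 32.17], grand mean 33.174
SSB = Σnᵢ(x̄ᵢ−x̄)² = 120.082; SSW = ΣΣ(x−x̄ᵢ)² = 405.222
MSB = 120.082/2 = 60.0411; MSW = 405.222/20 = 20.2611
F = MSB/MSW = 2.9634
df = (2, 20)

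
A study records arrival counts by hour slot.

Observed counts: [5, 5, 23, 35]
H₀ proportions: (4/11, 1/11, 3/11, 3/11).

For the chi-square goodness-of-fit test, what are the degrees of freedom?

degrees of freedom = 3

df = k − 1 = 4 − 1 = 3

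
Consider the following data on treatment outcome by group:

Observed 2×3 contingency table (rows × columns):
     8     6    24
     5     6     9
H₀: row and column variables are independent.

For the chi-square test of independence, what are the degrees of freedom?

degrees of freedom = 2

df = (r−1)(c−1) = (2−1)·(3−1) = 2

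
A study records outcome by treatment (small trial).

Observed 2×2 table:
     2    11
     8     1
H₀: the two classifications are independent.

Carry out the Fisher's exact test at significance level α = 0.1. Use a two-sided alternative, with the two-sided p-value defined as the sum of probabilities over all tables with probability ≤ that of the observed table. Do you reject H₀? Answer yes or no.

Margins: r₁=13, r₂=9, c₁=10, c₂=12, n=22
p_obs = C(13,2)·C(9,8)/C(22,10); sum pmf over tables with pmf ≤ p_obs
p-value (two-sided) = 0.00155
At α=0.1: p < α → reject H₀

reject H₀: yes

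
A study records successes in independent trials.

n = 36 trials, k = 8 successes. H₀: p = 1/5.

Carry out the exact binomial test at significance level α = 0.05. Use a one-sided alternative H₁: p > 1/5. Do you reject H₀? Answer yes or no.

reject H₀: no

Exact binomial: n=36, k=8, p₀=1/5=0.2000
P(X≥8) from Σ C(n,i)·p₀^i·(1−p₀)^(n−i)
p-value (one-sided, H₁ greater) = 0.43397
At α=0.05: p ≥ α → fail to reject H₀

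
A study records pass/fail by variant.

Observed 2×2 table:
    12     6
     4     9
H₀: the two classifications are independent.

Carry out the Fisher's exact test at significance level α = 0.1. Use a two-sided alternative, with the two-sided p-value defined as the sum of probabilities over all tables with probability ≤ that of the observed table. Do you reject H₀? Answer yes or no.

Margins: r₁=18, r₂=13, c₁=16, c₂=15, n=31
p_obs = C(18,12)·C(13,4)/C(31,16); sum pmf over tables with pmf ≤ p_obs
p-value (two-sided) = 0.07317
At α=0.1: p < α → reject H₀

reject H₀: yes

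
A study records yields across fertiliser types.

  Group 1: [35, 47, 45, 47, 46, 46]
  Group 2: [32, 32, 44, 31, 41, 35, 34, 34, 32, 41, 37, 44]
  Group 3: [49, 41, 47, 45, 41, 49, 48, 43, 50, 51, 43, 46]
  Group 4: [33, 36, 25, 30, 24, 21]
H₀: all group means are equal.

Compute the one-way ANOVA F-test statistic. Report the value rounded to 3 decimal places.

test statistic = 24.741

Group means [44.33, 36.42, 46.08, 28.17], grand mean 39.583
SSB = Σnᵢ(x̄ᵢ−x̄)² = 1544.750; SSW = ΣΣ(x−x̄ᵢ)² = 666.000
MSB = 1544.750/3 = 514.9167; MSW = 666.000/32 = 20.8125
F = MSB/MSW = 24.7407
df = (3, 32)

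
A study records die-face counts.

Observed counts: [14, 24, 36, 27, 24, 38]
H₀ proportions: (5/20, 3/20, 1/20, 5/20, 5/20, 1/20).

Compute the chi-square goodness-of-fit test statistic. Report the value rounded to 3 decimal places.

test statistic = 233.589

n = 163; E_i = n·p_i = [40.75, 24.45, 8.15, 40.75, 40.75, 8.15]
χ² = (14−40.75)²/40.75 + (24−24.45)²/24.45 + (36−8.15)²/8.15 + (27−40.75)²/40.75 + (24−40.75)²/40.75 + (38−8.15)²/8.15 = 233.5890
df = 5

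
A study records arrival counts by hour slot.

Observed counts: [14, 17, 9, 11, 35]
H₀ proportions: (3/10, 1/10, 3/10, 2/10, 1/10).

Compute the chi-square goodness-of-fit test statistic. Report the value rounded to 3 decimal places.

test statistic = 107.818

n = 86; E_i = n·p_i = [25.80, 8.60, 25.80, 17.20, 8.60]
χ² = (14−25.80)²/25.80 + (17−8.60)²/8.60 + (9−25.80)²/25.80 + (11−17.20)²/17.20 + (35−8.60)²/8.60 = 107.8178
df = 4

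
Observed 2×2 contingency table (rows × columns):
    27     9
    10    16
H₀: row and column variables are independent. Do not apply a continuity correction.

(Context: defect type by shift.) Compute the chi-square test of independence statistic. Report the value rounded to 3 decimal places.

test statistic = 8.376

Row totals [36, 26], col totals [37, 25], n=62
χ² = (27−21.48)²/21.48 + (9−14.52)²/14.52 + (10−15.52)²/15.52 + (16−10.48)²/10.48 = 8.3758
df = 1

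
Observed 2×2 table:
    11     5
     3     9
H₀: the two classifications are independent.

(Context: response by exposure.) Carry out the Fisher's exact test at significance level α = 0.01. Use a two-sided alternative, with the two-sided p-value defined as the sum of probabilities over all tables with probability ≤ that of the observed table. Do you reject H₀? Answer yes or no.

reject H₀: no

Margins: r₁=16, r₂=12, c₁=14, c₂=14, n=28
p_obs = C(16,11)·C(12,3)/C(28,14); sum pmf over tables with pmf ≤ p_obs
p-value (two-sided) = 0.05424
At α=0.01: p ≥ α → fail to reject H₀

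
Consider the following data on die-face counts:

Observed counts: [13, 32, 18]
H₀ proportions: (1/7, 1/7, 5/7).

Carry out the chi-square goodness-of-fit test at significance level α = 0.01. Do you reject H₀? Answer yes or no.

n = 63; E_i = n·p_i = [9.00, 9.00, 45.00]
χ² = (13−9.00)²/9.00 + (32−9.00)²/9.00 + (18−45.00)²/45.00 = 76.7556
df = 2
p-value (upper-tail) = 0.00000
At α=0.01: p < α → reject H₀

reject H₀: yes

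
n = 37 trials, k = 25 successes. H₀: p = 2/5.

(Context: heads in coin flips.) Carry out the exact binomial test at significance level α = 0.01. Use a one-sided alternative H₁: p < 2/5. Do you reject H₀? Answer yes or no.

Exact binomial: n=37, k=25, p₀=2/5=0.4000
P(X≤25) from Σ C(n,i)·p₀^i·(1−p₀)^(n−i)
p-value (one-sided, H₁ less) = 0.99981
At α=0.01: p ≥ α → fail to reject H₀

reject H₀: no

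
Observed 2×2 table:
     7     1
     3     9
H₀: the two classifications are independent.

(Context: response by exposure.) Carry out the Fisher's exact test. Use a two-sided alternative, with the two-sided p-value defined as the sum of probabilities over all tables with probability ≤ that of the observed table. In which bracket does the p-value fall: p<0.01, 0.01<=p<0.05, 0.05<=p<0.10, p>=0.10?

p-value bracket: 0.01<=p<0.05

Margins: r₁=8, r₂=12, c₁=10, c₂=10, n=20
p_obs = C(8,7)·C(12,3)/C(20,10); sum pmf over tables with pmf ≤ p_obs
p-value (two-sided) = 0.01977
→ bracket: 0.01<=p<0.05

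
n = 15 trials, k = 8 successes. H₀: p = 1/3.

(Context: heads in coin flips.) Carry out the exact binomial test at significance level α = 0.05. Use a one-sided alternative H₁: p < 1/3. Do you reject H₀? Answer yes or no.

Exact binomial: n=15, k=8, p₀=1/3=0.3333
P(X≤8) from Σ C(n,i)·p₀^i·(1−p₀)^(n−i)
p-value (one-sided, H₁ less) = 0.96917
At α=0.05: p ≥ α → fail to reject H₀

reject H₀: no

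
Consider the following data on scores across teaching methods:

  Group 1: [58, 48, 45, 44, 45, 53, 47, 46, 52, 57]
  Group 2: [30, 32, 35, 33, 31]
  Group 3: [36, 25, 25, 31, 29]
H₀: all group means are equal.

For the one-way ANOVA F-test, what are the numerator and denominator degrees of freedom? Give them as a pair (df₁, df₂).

degrees of freedom = [2, 17]

k = 3 groups, N = 20 total
df = (k−1, N−k) = (3−1, 20−3) = (2, 17)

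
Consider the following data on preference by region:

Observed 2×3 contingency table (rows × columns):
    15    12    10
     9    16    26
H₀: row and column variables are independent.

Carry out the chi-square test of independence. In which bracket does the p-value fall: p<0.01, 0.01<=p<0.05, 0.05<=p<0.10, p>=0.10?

p-value bracket: 0.01<=p<0.05

Row totals [37, 51], col totals [24, 28, 36], n=88
χ² = (15−10.09)²/10.09 + (12−11.77)²/11.77 + (10−15.14)²/15.14 + (9−13.91)²/13.91 + (16−16.23)²/16.23 + (26−20.86)²/20.86 = 7.1359
df = 2
p-value (upper-tail) = 0.02821
→ bracket: 0.01<=p<0.05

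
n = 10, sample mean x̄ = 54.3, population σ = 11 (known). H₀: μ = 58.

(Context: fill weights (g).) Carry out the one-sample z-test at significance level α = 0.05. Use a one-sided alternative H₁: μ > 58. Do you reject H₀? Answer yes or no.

SE = σ/√n = 11/√10 = 3.4785
z = (x̄−μ₀)/SE = (54.3−58)/3.4785 = -1.0637
p-value (one-sided, H₁ greater) = 0.85626
At α=0.05: p ≥ α → fail to reject H₀

reject H₀: no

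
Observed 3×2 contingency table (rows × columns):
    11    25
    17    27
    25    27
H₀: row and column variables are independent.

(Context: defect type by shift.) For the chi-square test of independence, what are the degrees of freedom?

degrees of freedom = 2

df = (r−1)(c−1) = (3−1)·(2−1) = 2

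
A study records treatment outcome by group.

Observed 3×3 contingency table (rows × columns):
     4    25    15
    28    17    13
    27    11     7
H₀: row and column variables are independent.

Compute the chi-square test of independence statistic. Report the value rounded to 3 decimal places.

Row totals [44, 58, 45], col totals [59, 53, 35], n=147
χ² = (4−17.66)²/17.66 + (25−15.86)²/15.86 + (15−10.48)²/10.48 + (28−23.28)²/23.28 + (17−20.91)²/20.91 + (13−13.81)²/13.81 + (27−18.06)²/18.06 + (11−16.22)²/16.22 + (7−10.71)²/10.71 = 26.9113
df = 4

test statistic = 26.911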